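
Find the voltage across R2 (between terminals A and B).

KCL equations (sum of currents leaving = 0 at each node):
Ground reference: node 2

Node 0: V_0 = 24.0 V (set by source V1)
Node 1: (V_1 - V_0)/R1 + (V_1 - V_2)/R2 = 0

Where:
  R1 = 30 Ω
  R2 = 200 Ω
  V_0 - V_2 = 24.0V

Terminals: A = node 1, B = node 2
R1 and R2 are in series across V1 (node 0 → node 1 → node 2), and the output A–B is taken across R2, so this is a voltage divider.
Series current: I = V1/(R1 + R2) = 24/(30 + 200) = 24/230 = 0.1043 A
V_R2 = I × R2 = V1 × R2/(R1 + R2) = 24 × 200/230 = 20.87 V

Final answer: 20.87 V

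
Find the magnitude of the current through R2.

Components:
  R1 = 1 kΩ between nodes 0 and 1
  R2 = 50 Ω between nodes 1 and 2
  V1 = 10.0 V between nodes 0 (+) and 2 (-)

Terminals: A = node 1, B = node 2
Nodal analysis, taking node 2 as the 0 V reference.
Source V1 fixes V_0 = 10 V.
KCL at each unknown node (sum of currents leaving = 0; resistances in Ω):
  Node 1: (V_1 - 10)/1000 + (V_1 - 0)/50 = 0
Collecting terms: 0.021 × V_1 = 0.01  =>  V_1 = 0.4762 V
I_R2 = (V_1 - V_2)/R2 = (0.4762 - 0)/50 = 0.009524 A
|I_R2| = 0.009524 A

Final answer: |I_R2| = 0.009524 A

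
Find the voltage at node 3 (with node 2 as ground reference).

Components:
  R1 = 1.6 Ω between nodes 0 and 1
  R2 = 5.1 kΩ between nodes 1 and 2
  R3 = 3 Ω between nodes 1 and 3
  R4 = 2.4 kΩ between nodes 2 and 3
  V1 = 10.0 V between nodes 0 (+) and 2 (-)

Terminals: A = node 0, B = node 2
Nodal analysis, taking node 2 as the 0 V reference.
Source V1 fixes V_0 = 10 V.
KCL at each unknown node (sum of currents leaving = 0; resistances in Ω):
  Node 1: (V_1 - 10)/1.6 + (V_1 - 0)/5100 + (V_1 - V_3)/3 = 0
  Node 3: (V_3 - V_1)/3 + (V_3 - 0)/2400 = 0
Collecting terms (coefficients in siemens):
  0.9585·V_1 - 0.3333·V_3 = 6.25
  0.3337·V_3 - 0.3333·V_1 = 0
Determinant D = (0.9585)(0.3337) - (-0.3333)(-0.3333) = 0.2088
V_1 = [(6.25)(0.3337) - (-0.3333)(0)]/D = 9.99 V
V_3 = [(0.9585)(0) - (6.25)(-0.3333)]/D = 9.978 V
The requested potential is V_3 = 9.978 V.

Final answer: V_3 = 9.978 V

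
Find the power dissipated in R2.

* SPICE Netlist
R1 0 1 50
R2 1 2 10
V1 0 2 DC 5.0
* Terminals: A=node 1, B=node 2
Nodal analysis, taking node 2 as the 0 V reference.
Source V1 fixes V_0 = 5 V.
KCL at each unknown node (sum of currents leaving = 0; resistances in Ω):
  Node 1: (V_1 - 5)/50 + (V_1 - 0)/10 = 0
Collecting terms: 0.12 × V_1 = 0.1  =>  V_1 = 0.8333 V
I_R2 = (V_1 - V_2)/R2 = (0.8333 - 0)/10 = 0.08333 A
P_R2 = I_R2² × R2 = (0.08333)² × 10 = 0.06944 W

Final answer: 0.06944 W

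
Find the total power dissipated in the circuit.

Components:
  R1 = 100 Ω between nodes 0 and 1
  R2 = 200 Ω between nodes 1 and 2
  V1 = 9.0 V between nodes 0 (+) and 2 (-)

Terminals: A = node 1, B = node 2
Nodal analysis, taking node 2 as the 0 V reference.
Source V1 fixes V_0 = 9 V.
KCL at each unknown node (sum of currents leaving = 0; resistances in Ω):
  Node 1: (V_1 - 9)/100 + (V_1 - 0)/200 = 0
Collecting terms: 0.015 × V_1 = 0.09  =>  V_1 = 6 V
Power in each resistor, P = (ΔV)²/R:
  P_R1 = (9 - 6)²/100 = 0.09 W
  P_R2 = (6 - 0)²/200 = 0.18 W
P_total = P_R1 + P_R2 = 0.27 W

Final answer: 0.27 W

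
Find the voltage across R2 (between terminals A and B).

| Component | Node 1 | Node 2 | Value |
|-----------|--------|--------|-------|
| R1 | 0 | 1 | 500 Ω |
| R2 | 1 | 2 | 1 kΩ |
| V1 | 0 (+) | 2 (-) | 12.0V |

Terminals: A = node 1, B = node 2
R1 and R2 are in series across V1 (node 0 → node 1 → node 2), and the output A–B is taken across R2, so this is a voltage divider.
Series current: I = V1/(R1 + R2) = 12/(500 + 1000) = 12/1500 = 0.008 A
V_R2 = I × R2 = V1 × R2/(R1 + R2) = 12 × 1000/1500 = 8 V

Final answer: 8 V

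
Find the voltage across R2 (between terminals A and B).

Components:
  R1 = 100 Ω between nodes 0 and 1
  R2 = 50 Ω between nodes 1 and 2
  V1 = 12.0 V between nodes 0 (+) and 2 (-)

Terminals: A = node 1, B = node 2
R1 and R2 are in series across V1 (node 0 → node 1 → node 2), and the output A–B is taken across R2, so this is a voltage divider.
Series current: I = V1/(R1 + R2) = 12/(100 + 50) = 12/150 = 0.08 A
V_R2 = I × R2 = V1 × R2/(R1 + R2) = 12 × 50/150 = 4 V

Final answer: 4 V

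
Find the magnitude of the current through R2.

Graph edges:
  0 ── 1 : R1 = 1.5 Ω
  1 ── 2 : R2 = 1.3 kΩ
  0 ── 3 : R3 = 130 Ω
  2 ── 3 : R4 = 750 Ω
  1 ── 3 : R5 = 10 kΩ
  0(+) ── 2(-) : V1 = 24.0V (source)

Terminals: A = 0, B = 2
Nodal analysis, taking node 2 as the 0 V reference.
Source V1 fixes V_0 = 24 V.
KCL at each unknown node (sum of currents leaving = 0; resistances in Ω):
  Node 1: (V_1 - 24)/1.5 + (V_1 - 0)/1300 + (V_1 - V_3)/10000 = 0
  Node 3: (V_3 - 24)/130 + (V_3 - 0)/750 + (V_3 - V_1)/10000 = 0
Collecting terms (coefficients in siemens):
  0.6675·V_1 - 0.0001·V_3 = 16
  0.009126·V_3 - 0.0001·V_1 = 0.1846
Determinant D = (0.6675)(0.009126) - (-0.0001)(-0.0001) = 0.006092
V_1 = [(16)(0.009126) - (-0.0001)(0.1846)]/D = 23.97 V
V_3 = [(0.6675)(0.1846) - (16)(-0.0001)]/D = 20.49 V
I_R2 = (V_1 - V_2)/R2 = (23.97 - 0)/1300 = 0.01844 A
|I_R2| = 0.01844 A

Final answer: |I_R2| = 0.01844 A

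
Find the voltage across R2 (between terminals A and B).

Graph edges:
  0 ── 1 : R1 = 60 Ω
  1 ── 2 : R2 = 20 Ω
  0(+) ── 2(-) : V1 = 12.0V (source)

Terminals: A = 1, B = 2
R1 and R2 are in series across V1 (node 0 → node 1 → node 2), and the output A–B is taken across R2, so this is a voltage divider.
Series current: I = V1/(R1 + R2) = 12/(60 + 20) = 12/80 = 0.15 A
V_R2 = I × R2 = V1 × R2/(R1 + R2) = 12 × 20/80 = 3 V

Final answer: 3 V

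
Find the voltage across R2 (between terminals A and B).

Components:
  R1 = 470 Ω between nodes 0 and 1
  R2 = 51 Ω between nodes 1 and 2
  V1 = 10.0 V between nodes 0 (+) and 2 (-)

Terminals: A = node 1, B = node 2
R1 and R2 are in series across V1 (node 0 → node 1 → node 2), and the output A–B is taken across R2, so this is a voltage divider.
Series current: I = V1/(R1 + R2) = 10/(470 + 51) = 10/521 = 0.01919 A
V_R2 = I × R2 = V1 × R2/(R1 + R2) = 10 × 51/521 = 0.9789 V

Final answer: 0.9789 V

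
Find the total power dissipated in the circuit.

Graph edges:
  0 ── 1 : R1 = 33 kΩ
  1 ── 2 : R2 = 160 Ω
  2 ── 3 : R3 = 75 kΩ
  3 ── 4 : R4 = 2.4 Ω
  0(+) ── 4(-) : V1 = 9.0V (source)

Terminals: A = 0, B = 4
Nodal analysis, taking node 4 as the 0 V reference.
Source V1 fixes V_0 = 9 V.
KCL at each unknown node (sum of currents leaving = 0; resistances in Ω):
  Node 1: (V_1 - 9)/33000 + (V_1 - V_2)/160 = 0
  Node 2: (V_2 - V_1)/160 + (V_2 - V_3)/75000 = 0
  Node 3: (V_3 - V_2)/75000 + (V_3 - 0)/2.4 = 0
Collecting terms (coefficients in siemens):
  0.00628·V_1 - 0.00625·V_2 = 0.0002727
  0.006263·V_2 - 0.00625·V_1 - 0.00001333·V_3 = 0
  0.4167·V_3 - 0.00001333·V_2 = 0
Solving these 3 simultaneous equations (Gaussian elimination) gives:
  V_1 = 6.254 V, V_2 = 6.241 V, V_3 = 0.0001997 V
Power in each resistor, P = (ΔV)²/R:
  P_R1 = (9 - 6.254)²/33000 = 0.0002285 W
  P_R2 = (6.254 - 6.241)²/160 = 0.000001108 W
  P_R3 = (6.241 - 0.0001997)²/75000 = 0.0005193 W
  P_R4 = (0.0001997 - 0)²/2.4 = 0.00000001662 W
P_total = P_R1 + P_R2 + P_R3 + P_R4 = 0.0007489 W

Final answer: 0.0007489 W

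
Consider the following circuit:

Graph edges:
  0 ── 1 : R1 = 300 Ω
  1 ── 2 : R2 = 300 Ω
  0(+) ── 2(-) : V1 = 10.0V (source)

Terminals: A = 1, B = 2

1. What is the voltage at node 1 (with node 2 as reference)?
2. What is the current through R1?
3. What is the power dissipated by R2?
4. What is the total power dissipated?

Nodal analysis, taking node 2 as the 0 V reference.
Source V1 fixes V_0 = 10 V.
KCL at each unknown node (sum of currents leaving = 0; resistances in Ω):
  Node 1: (V_1 - 10)/300 + (V_1 - 0)/300 = 0
Collecting terms: 0.006667 × V_1 = 0.03333  =>  V_1 = 5 V
Part 1:
  Read off the nodal solution: V_1 = 5 V
Part 2:
  I_R1 = (V_0 - V_1)/R1 = (10 - 5)/300 = 0.01667 A
  Magnitude: I_R1 = 0.01667 A
Part 3:
  I_R2 = (V_1 - V_2)/R2 = (5 - 0)/300 = 0.01667 A
  P_R2 = I_R2² × R2 = (0.01667)² × 300 = 0.08333 W
Part 4:
  Power in each resistor, P = (ΔV)²/R:
    P_R1 = (10 - 5)²/300 = 0.08333 W
    P_R2 = (5 - 0)²/300 = 0.08333 W
  P_total = P_R1 + P_R2 = 0.1667 W

Final answers:
1. V_1 = 5 V
2. I_R1 = 0.01667 A
3. P_R2 = 0.08333 W
4. P_total = 0.1667 W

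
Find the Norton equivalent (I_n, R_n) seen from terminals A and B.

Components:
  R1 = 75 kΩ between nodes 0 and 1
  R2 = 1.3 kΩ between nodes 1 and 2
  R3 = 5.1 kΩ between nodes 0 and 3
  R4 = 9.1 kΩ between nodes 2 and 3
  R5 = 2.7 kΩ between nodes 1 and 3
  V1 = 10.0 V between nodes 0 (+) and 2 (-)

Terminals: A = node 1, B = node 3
Find the Thévenin equivalent first; then I_n = V_th/R_th and R_n = R_th.
Step 1 — V_th is the open-circuit voltage V_A - V_B (nothing connected across the terminals).
Nodal analysis, taking node 2 as the 0 V reference.
Source V1 fixes V_0 = 10 V.
KCL at each unknown node (sum of currents leaving = 0; resistances in Ω):
  Node 1: (V_1 - 10)/75000 + (V_1 - 0)/1300 + (V_1 - V_3)/2700 = 0
  Node 3: (V_3 - 10)/5100 + (V_3 - 0)/9100 + (V_3 - V_1)/2700 = 0
Collecting terms (coefficients in siemens):
  0.001153·V_1 - 0.0003704·V_3 = 0.0001333
  0.0006763·V_3 - 0.0003704·V_1 = 0.001961
Determinant D = (0.001153)(0.0006763) - (-0.0003704)(-0.0003704) = 0.0000006426
V_1 = [(0.0001333)(0.0006763) - (-0.0003704)(0.001961)]/D = 1.27 V
V_3 = [(0.001153)(0.001961) - (0.0001333)(-0.0003704)]/D = 3.595 V
V_th = V_1 - V_3 = 1.27 - 3.595 = -2.324 V
Step 2 — R_th: zero the source — replace V1 by a short circuit (node 2 merges into node 0) — and find the resistance seen between A (node 1) and B (node 3).
Reduce the network between node 1 (A) and node 3 (B) by series/parallel combination:
  Rp1 = R1 ‖ R2 (parallel, both between nodes 0 and 1) = 1/(1/75000 + 1/1300) = 1278 Ω
  Rp2 = R3 ‖ R4 (parallel, both between nodes 0 and 3) = 1/(1/5100 + 1/9100) = 3268 Ω
  Rs1 = Rp1 + Rp2 (series, joined only at node 0) = 1278 + 3268 = 4546 Ω
  Rp3 = R5 ‖ Rs1 (parallel, both between nodes 1 and 3) = 1/(1/2700 + 1/4546) = 1694 Ω
R_th = 1.694 kΩ
I_n = V_th/R_th = -2.324/1694 = -0.001372 A, and R_n = R_th = 1.694 kΩ

Final answer: I_n = -0.001372 A, R_n = 1.694 kΩ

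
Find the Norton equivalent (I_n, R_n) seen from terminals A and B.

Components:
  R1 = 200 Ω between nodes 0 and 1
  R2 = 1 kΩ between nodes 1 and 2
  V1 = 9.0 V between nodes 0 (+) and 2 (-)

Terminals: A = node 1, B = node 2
Find the Thévenin equivalent first; then I_n = V_th/R_th and R_n = R_th.
Step 1 — V_th is the open-circuit voltage V_A - V_B (nothing connected across the terminals).
Nodal analysis, taking node 2 as the 0 V reference.
Source V1 fixes V_0 = 9 V.
KCL at each unknown node (sum of currents leaving = 0; resistances in Ω):
  Node 1: (V_1 - 9)/200 + (V_1 - 0)/1000 = 0
Collecting terms: 0.006 × V_1 = 0.045  =>  V_1 = 7.5 V
V_th = V_1 - V_2 = 7.5 - 0 = 7.5 V
Step 2 — R_th: zero the source — replace V1 by a short circuit (node 2 merges into node 0) — and find the resistance seen between A (node 1) and B (node 0).
Reduce the network between node 1 (A) and node 0 (B) by series/parallel combination:
  Rp1 = R1 ‖ R2 (parallel, both between nodes 0 and 1) = 1/(1/200 + 1/1000) = 166.7 Ω
R_th = 166.7 Ω
I_n = V_th/R_th = 7.5/166.7 = 0.045 A, and R_n = R_th = 166.7 Ω

Final answer: I_n = 0.045 A, R_n = 166.7 Ω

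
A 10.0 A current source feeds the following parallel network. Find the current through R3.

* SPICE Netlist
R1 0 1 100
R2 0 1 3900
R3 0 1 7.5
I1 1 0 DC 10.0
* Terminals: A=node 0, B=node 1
All resistors sit directly between nodes 0 and 1, so they are in parallel and share one voltage V; the full source current 10 A splits among them.
1/R_par = 1/100 + 1/3900 + 1/7.5 = 0.1436 S  =>  R_par = 6.964 Ω
V = I × R_par = 10 × 6.964 = 69.64 V
I_R3 = V/R3 = 69.64/7.5 = 9.286 A

Final answer: 9.286 A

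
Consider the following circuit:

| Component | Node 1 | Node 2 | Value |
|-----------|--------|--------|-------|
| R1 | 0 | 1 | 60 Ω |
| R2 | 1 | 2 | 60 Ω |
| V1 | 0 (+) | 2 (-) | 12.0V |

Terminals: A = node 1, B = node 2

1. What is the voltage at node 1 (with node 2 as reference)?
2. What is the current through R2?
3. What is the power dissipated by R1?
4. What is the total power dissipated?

Nodal analysis, taking node 2 as the 0 V reference.
Source V1 fixes V_0 = 12 V.
KCL at each unknown node (sum of currents leaving = 0; resistances in Ω):
  Node 1: (V_1 - 12)/60 + (V_1 - 0)/60 = 0
Collecting terms: 0.03333 × V_1 = 0.2  =>  V_1 = 6 V
Part 1:
  Read off the nodal solution: V_1 = 6 V
Part 2:
  I_R2 = (V_1 - V_2)/R2 = (6 - 0)/60 = 0.1 A
  Magnitude: I_R2 = 0.1 A
Part 3:
  I_R1 = (V_0 - V_1)/R1 = (12 - 6)/60 = 0.1 A
  P_R1 = I_R1² × R1 = (0.1)² × 60 = 0.6 W
Part 4:
  Power in each resistor, P = (ΔV)²/R:
    P_R1 = (12 - 6)²/60 = 0.6 W
    P_R2 = (6 - 0)²/60 = 0.6 W
  P_total = P_R1 + P_R2 = 1.2 W

Final answers:
1. V_1 = 6 V
2. I_R2 = 0.1 A
3. P_R1 = 0.6 W
4. P_total = 1.2 W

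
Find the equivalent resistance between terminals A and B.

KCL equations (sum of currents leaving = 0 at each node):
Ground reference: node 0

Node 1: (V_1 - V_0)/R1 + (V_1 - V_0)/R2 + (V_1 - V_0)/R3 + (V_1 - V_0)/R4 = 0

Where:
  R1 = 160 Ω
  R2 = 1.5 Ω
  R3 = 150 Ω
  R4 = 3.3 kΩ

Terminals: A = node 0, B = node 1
Reduce the network between node 0 (A) and node 1 (B) by series/parallel combination:
  Rp1 = R1 ‖ R2 ‖ R3 ‖ R4 (parallel, all between nodes 0 and 1) = 1/(1/160 + 1/1.5 + 1/150 + 1/3300) = 1.471 Ω
R_eq = 1.471 Ω

Final answer: 1.471 Ω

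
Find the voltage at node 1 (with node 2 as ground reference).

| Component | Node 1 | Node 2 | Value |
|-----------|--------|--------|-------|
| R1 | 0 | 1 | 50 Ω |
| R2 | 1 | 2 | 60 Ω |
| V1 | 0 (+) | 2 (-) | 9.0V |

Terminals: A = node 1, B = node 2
Nodal analysis, taking node 2 as the 0 V reference.
Source V1 fixes V_0 = 9 V.
KCL at each unknown node (sum of currents leaving = 0; resistances in Ω):
  Node 1: (V_1 - 9)/50 + (V_1 - 0)/60 = 0
Collecting terms: 0.03667 × V_1 = 0.18  =>  V_1 = 4.909 V
The requested potential is V_1 = 4.909 V.

Final answer: V_1 = 4.909 V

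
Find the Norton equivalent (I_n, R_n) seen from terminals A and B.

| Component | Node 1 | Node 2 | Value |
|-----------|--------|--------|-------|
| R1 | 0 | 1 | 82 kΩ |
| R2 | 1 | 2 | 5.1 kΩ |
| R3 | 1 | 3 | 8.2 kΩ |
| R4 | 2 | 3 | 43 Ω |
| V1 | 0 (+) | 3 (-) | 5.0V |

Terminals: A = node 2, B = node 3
Find the Thévenin equivalent first; then I_n = V_th/R_th and R_n = R_th.
Step 1 — V_th is the open-circuit voltage V_A - V_B (nothing connected across the terminals).
Nodal analysis, taking node 3 as the 0 V reference.
Source V1 fixes V_0 = 5 V.
KCL at each unknown node (sum of currents leaving = 0; resistances in Ω):
  Node 1: (V_1 - 5)/82000 + (V_1 - V_2)/5100 + (V_1 - 0)/8200 = 0
  Node 2: (V_2 - V_1)/5100 + (V_2 - 0)/43 = 0
Collecting terms (coefficients in siemens):
  0.0003302·V_1 - 0.0001961·V_2 = 0.00006098
  0.02345·V_2 - 0.0001961·V_1 = 0
Determinant D = (0.0003302)(0.02345) - (-0.0001961)(-0.0001961) = 0.000007706
V_1 = [(0.00006098)(0.02345) - (-0.0001961)(0)]/D = 0.1856 V
V_2 = [(0.0003302)(0) - (0.00006098)(-0.0001961)]/D = 0.001552 V
V_th = V_2 - V_3 = 0.001552 - 0 = 0.001552 V
Step 2 — R_th: zero the source — replace V1 by a short circuit (node 3 merges into node 0) — and find the resistance seen between A (node 2) and B (node 0).
Reduce the network between node 2 (A) and node 0 (B) by series/parallel combination:
  Rp1 = R1 ‖ R3 (parallel, both between nodes 0 and 1) = 1/(1/82000 + 1/8200) = 7455 Ω
  Rs1 = R2 + Rp1 (series, joined only at node 1) = 5100 + 7455 = 12550 Ω
  Rp2 = R4 ‖ Rs1 (parallel, both between nodes 0 and 2) = 1/(1/43 + 1/12550) = 42.85 Ω
R_th = 42.85 Ω
I_n = V_th/R_th = 0.001552/42.85 = 0.00003621 A, and R_n = R_th = 42.85 Ω

Final answer: I_n = 3.621e-05 A, R_n = 42.85 Ω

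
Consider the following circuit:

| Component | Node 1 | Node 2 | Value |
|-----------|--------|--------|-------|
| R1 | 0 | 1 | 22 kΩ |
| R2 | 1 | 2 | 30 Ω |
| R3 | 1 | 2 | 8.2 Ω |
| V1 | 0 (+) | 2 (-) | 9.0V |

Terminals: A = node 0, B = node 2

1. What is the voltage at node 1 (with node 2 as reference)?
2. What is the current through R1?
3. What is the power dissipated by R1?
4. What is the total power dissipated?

Nodal analysis, taking node 2 as the 0 V reference.
Source V1 fixes V_0 = 9 V.
KCL at each unknown node (sum of currents leaving = 0; resistances in Ω):
  Node 1: (V_1 - 9)/22000 + (V_1 - 0)/30 + (V_1 - 0)/8.2 = 0
Collecting terms: 0.1553 × V_1 = 0.0004091  =>  V_1 = 0.002634 V
Part 1:
  Read off the nodal solution: V_1 = 0.002634 V
Part 2:
  I_R1 = (V_0 - V_1)/R1 = (9 - 0.002634)/22000 = 0.000409 A
  Magnitude: I_R1 = 0.000409 A
Part 3:
  I_R1 = (V_0 - V_1)/R1 = (9 - 0.002634)/22000 = 0.000409 A
  P_R1 = I_R1² × R1 = (0.000409)² × 22000 = 0.00368 W
Part 4:
  Power in each resistor, P = (ΔV)²/R:
    P_R1 = (9 - 0.002634)²/22000 = 0.00368 W
    P_R2 = (0.002634 - 0)²/30 = 0.0000002312 W
    P_R3 = (0.002634 - 0)²/8.2 = 0.0000008459 W
  P_total = P_R1 + P_R2 + P_R3 = 0.003681 W

Final answers:
1. V_1 = 0.002634 V
2. I_R1 = 0.000409 A
3. P_R1 = 0.00368 W
4. P_total = 0.003681 W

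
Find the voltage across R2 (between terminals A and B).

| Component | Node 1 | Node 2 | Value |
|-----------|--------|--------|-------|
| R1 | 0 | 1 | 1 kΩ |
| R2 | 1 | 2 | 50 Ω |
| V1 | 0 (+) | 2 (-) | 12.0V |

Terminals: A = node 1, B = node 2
R1 and R2 are in series across V1 (node 0 → node 1 → node 2), and the output A–B is taken across R2, so this is a voltage divider.
Series current: I = V1/(R1 + R2) = 12/(1000 + 50) = 12/1050 = 0.01143 A
V_R2 = I × R2 = V1 × R2/(R1 + R2) = 12 × 50/1050 = 0.5714 V

Final answer: 0.5714 V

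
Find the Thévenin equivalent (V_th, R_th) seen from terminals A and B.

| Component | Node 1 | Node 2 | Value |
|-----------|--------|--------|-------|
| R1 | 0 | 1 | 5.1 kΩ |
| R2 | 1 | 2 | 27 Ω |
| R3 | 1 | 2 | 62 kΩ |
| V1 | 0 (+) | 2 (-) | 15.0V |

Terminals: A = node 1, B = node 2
Step 1 — V_th is the open-circuit voltage V_A - V_B (nothing connected across the terminals).
Nodal analysis, taking node 2 as the 0 V reference.
Source V1 fixes V_0 = 15 V.
KCL at each unknown node (sum of currents leaving = 0; resistances in Ω):
  Node 1: (V_1 - 15)/5100 + (V_1 - 0)/27 + (V_1 - 0)/62000 = 0
Collecting terms: 0.03725 × V_1 = 0.002941  =>  V_1 = 0.07896 V
V_th = V_1 - V_2 = 0.07896 - 0 = 0.07896 V
Step 2 — R_th: zero the source — replace V1 by a short circuit (node 2 merges into node 0) — and find the resistance seen between A (node 1) and B (node 0).
Reduce the network between node 1 (A) and node 0 (B) by series/parallel combination:
  Rp1 = R1 ‖ R2 ‖ R3 (parallel, all between nodes 0 and 1) = 1/(1/5100 + 1/27 + 1/62000) = 26.85 Ω
R_th = 26.85 Ω

Final answer: V_th = 0.07896 V, R_th = 26.85 Ω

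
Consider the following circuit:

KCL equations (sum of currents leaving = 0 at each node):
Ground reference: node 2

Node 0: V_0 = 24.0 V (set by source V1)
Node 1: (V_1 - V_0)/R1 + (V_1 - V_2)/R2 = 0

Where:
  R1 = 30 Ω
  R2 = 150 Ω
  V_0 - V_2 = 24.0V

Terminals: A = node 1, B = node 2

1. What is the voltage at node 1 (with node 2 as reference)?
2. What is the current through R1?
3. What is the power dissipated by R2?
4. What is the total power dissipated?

Nodal analysis, taking node 2 as the 0 V reference.
Source V1 fixes V_0 = 24 V.
KCL at each unknown node (sum of currents leaving = 0; resistances in Ω):
  Node 1: (V_1 - 24)/30 + (V_1 - 0)/150 = 0
Collecting terms: 0.04 × V_1 = 0.8  =>  V_1 = 20 V
Part 1:
  Read off the nodal solution: V_1 = 20 V
Part 2:
  I_R1 = (V_0 - V_1)/R1 = (24 - 20)/30 = 0.1333 A
  Magnitude: I_R1 = 0.1333 A
Part 3:
  I_R2 = (V_1 - V_2)/R2 = (20 - 0)/150 = 0.1333 A
  P_R2 = I_R2² × R2 = (0.1333)² × 150 = 2.667 W
Part 4:
  Power in each resistor, P = (ΔV)²/R:
    P_R1 = (24 - 20)²/30 = 0.5333 W
    P_R2 = (20 - 0)²/150 = 2.667 W
  P_total = P_R1 + P_R2 = 3.2 W

Final answers:
1. V_1 = 20 V
2. I_R1 = 0.1333 A
3. P_R2 = 2.667 W
4. P_total = 3.2 W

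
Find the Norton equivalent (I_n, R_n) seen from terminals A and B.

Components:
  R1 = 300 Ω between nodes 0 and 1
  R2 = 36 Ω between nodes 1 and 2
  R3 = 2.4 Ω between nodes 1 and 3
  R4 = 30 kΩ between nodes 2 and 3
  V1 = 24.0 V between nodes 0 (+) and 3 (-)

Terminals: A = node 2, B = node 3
Find the Thévenin equivalent first; then I_n = V_th/R_th and R_n = R_th.
Step 1 — V_th is the open-circuit voltage V_A - V_B (nothing connected across the terminals).
Nodal analysis, taking node 3 as the 0 V reference.
Source V1 fixes V_0 = 24 V.
KCL at each unknown node (sum of currents leaving = 0; resistances in Ω):
  Node 1: (V_1 - 24)/300 + (V_1 - V_2)/36 + (V_1 - 0)/2.4 = 0
  Node 2: (V_2 - V_1)/36 + (V_2 - 0)/30000 = 0
Collecting terms (coefficients in siemens):
  0.4478·V_1 - 0.02778·V_2 = 0.08
  0.02781·V_2 - 0.02778·V_1 = 0
Determinant D = (0.4478)(0.02781) - (-0.02778)(-0.02778) = 0.01168
V_1 = [(0.08)(0.02781) - (-0.02778)(0)]/D = 0.1905 V
V_2 = [(0.4478)(0) - (0.08)(-0.02778)]/D = 0.1902 V
V_th = V_2 - V_3 = 0.1902 - 0 = 0.1902 V
Step 2 — R_th: zero the source — replace V1 by a short circuit (node 3 merges into node 0) — and find the resistance seen between A (node 2) and B (node 0).
Reduce the network between node 2 (A) and node 0 (B) by series/parallel combination:
  Rp1 = R1 ‖ R3 (parallel, both between nodes 0 and 1) = 1/(1/300 + 1/2.4) = 2.381 Ω
  Rs1 = R2 + Rp1 (series, joined only at node 1) = 36 + 2.381 = 38.38 Ω
  Rp2 = R4 ‖ Rs1 (parallel, both between nodes 0 and 2) = 1/(1/30000 + 1/38.38) = 38.33 Ω
R_th = 38.33 Ω
I_n = V_th/R_th = 0.1902/38.33 = 0.004963 A, and R_n = R_th = 38.33 Ω

Final answer: I_n = 0.004963 A, R_n = 38.33 Ω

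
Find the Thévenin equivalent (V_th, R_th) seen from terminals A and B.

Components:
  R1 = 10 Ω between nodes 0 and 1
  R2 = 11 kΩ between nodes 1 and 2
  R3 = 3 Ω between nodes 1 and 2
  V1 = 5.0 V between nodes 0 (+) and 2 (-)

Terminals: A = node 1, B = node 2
Step 1 — V_th is the open-circuit voltage V_A - V_B (nothing connected across the terminals).
Nodal analysis, taking node 2 as the 0 V reference.
Source V1 fixes V_0 = 5 V.
KCL at each unknown node (sum of currents leaving = 0; resistances in Ω):
  Node 1: (V_1 - 5)/10 + (V_1 - 0)/11000 + (V_1 - 0)/3 = 0
Collecting terms: 0.4334 × V_1 = 0.5  =>  V_1 = 1.154 V
V_th = V_1 - V_2 = 1.154 - 0 = 1.154 V
Step 2 — R_th: zero the source — replace V1 by a short circuit (node 2 merges into node 0) — and find the resistance seen between A (node 1) and B (node 0).
Reduce the network between node 1 (A) and node 0 (B) by series/parallel combination:
  Rp1 = R1 ‖ R2 ‖ R3 (parallel, all between nodes 0 and 1) = 1/(1/10 + 1/11000 + 1/3) = 2.307 Ω
R_th = 2.307 Ω

Final answer: V_th = 1.154 V, R_th = 2.307 Ω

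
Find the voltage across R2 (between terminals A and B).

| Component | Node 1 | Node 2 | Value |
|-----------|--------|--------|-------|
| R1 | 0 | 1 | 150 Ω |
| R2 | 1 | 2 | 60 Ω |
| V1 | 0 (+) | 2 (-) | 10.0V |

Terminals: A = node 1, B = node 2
R1 and R2 are in series across V1 (node 0 → node 1 → node 2), and the output A–B is taken across R2, so this is a voltage divider.
Series current: I = V1/(R1 + R2) = 10/(150 + 60) = 10/210 = 0.04762 A
V_R2 = I × R2 = V1 × R2/(R1 + R2) = 10 × 60/210 = 2.857 V

Final answer: 2.857 V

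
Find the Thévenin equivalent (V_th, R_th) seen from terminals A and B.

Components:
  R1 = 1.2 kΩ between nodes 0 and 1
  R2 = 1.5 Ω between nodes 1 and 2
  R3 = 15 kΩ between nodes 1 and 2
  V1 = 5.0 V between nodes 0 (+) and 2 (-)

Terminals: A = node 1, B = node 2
Step 1 — V_th is the open-circuit voltage V_A - V_B (nothing connected across the terminals).
Nodal analysis, taking node 2 as the 0 V reference.
Source V1 fixes V_0 = 5 V.
KCL at each unknown node (sum of currents leaving = 0; resistances in Ω):
  Node 1: (V_1 - 5)/1200 + (V_1 - 0)/1.5 + (V_1 - 0)/15000 = 0
Collecting terms: 0.6676 × V_1 = 0.004167  =>  V_1 = 0.006242 V
V_th = V_1 - V_2 = 0.006242 - 0 = 0.006242 V
Step 2 — R_th: zero the source — replace V1 by a short circuit (node 2 merges into node 0) — and find the resistance seen between A (node 1) and B (node 0).
Reduce the network between node 1 (A) and node 0 (B) by series/parallel combination:
  Rp1 = R1 ‖ R2 ‖ R3 (parallel, all between nodes 0 and 1) = 1/(1/1200 + 1/1.5 + 1/15000) = 1.498 Ω
R_th = 1.498 Ω

Final answer: V_th = 0.006242 V, R_th = 1.498 Ω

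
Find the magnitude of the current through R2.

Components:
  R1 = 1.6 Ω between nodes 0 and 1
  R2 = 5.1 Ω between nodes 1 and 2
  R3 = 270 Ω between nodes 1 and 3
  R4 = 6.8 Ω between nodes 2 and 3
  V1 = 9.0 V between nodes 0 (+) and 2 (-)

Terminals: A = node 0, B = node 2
Nodal analysis, taking node 2 as the 0 V reference.
Source V1 fixes V_0 = 9 V.
KCL at each unknown node (sum of currents leaving = 0; resistances in Ω):
  Node 1: (V_1 - 9)/1.6 + (V_1 - 0)/5.1 + (V_1 - V_3)/270 = 0
  Node 3: (V_3 - V_1)/270 + (V_3 - 0)/6.8 = 0
Collecting terms (coefficients in siemens):
  0.8248·V_1 - 0.003704·V_3 = 5.625
  0.1508·V_3 - 0.003704·V_1 = 0
Determinant D = (0.8248)(0.1508) - (-0.003704)(-0.003704) = 0.1243
V_1 = [(5.625)(0.1508) - (-0.003704)(0)]/D = 6.821 V
V_3 = [(0.8248)(0) - (5.625)(-0.003704)]/D = 0.1676 V
I_R2 = (V_1 - V_2)/R2 = (6.821 - 0)/5.1 = 1.337 A
|I_R2| = 1.337 A

Final answer: |I_R2| = 1.337 A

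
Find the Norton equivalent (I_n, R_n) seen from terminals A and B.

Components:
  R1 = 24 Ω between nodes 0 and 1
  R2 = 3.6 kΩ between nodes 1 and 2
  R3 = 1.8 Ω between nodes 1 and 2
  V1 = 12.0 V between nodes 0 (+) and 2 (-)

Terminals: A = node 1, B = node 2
Find the Thévenin equivalent first; then I_n = V_th/R_th and R_n = R_th.
Step 1 — V_th is the open-circuit voltage V_A - V_B (nothing connected across the terminals).
Nodal analysis, taking node 2 as the 0 V reference.
Source V1 fixes V_0 = 12 V.
KCL at each unknown node (sum of currents leaving = 0; resistances in Ω):
  Node 1: (V_1 - 12)/24 + (V_1 - 0)/3600 + (V_1 - 0)/1.8 = 0
Collecting terms: 0.5975 × V_1 = 0.5  =>  V_1 = 0.8368 V
V_th = V_1 - V_2 = 0.8368 - 0 = 0.8368 V
Step 2 — R_th: zero the source — replace V1 by a short circuit (node 2 merges into node 0) — and find the resistance seen between A (node 1) and B (node 0).
Reduce the network between node 1 (A) and node 0 (B) by series/parallel combination:
  Rp1 = R1 ‖ R2 ‖ R3 (parallel, all between nodes 0 and 1) = 1/(1/24 + 1/3600 + 1/1.8) = 1.674 Ω
R_th = 1.674 Ω
I_n = V_th/R_th = 0.8368/1.674 = 0.5 A, and R_n = R_th = 1.674 Ω

Final answer: I_n = 0.5 A, R_n = 1.674 Ω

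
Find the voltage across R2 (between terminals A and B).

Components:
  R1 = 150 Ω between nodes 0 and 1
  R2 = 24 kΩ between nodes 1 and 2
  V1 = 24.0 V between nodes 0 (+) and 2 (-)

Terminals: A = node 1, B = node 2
R1 and R2 are in series across V1 (node 0 → node 1 → node 2), and the output A–B is taken across R2, so this is a voltage divider.
Series current: I = V1/(R1 + R2) = 24/(150 + 24000) = 24/24150 = 0.0009938 A
V_R2 = I × R2 = V1 × R2/(R1 + R2) = 24 × 24000/24150 = 23.85 V

Final answer: 23.85 V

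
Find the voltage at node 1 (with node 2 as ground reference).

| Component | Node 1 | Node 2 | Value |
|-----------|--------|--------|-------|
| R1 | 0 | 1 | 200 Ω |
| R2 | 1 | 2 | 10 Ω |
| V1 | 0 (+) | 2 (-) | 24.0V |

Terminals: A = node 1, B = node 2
Nodal analysis, taking node 2 as the 0 V reference.
Source V1 fixes V_0 = 24 V.
KCL at each unknown node (sum of currents leaving = 0; resistances in Ω):
  Node 1: (V_1 - 24)/200 + (V_1 - 0)/10 = 0
Collecting terms: 0.105 × V_1 = 0.12  =>  V_1 = 1.143 V
The requested potential is V_1 = 1.143 V.

Final answer: V_1 = 1.143 V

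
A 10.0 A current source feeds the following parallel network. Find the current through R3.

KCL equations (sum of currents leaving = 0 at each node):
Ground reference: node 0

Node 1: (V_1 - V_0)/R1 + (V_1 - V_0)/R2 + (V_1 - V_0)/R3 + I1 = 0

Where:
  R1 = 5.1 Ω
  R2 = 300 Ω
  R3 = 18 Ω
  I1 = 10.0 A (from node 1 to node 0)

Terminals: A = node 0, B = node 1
All resistors sit directly between nodes 0 and 1, so they are in parallel and share one voltage V; the full source current 10 A splits among them.
1/R_par = 1/5.1 + 1/300 + 1/18 = 0.255 S  =>  R_par = 3.922 Ω
V = I × R_par = 10 × 3.922 = 39.22 V
I_R3 = V/R3 = 39.22/18 = 2.179 A

Final answer: 2.179 A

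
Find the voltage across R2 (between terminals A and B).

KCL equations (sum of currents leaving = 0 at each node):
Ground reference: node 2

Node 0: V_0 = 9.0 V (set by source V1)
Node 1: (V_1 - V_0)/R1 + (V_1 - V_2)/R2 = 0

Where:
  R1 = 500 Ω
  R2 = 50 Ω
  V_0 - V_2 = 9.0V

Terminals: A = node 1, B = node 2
R1 and R2 are in series across V1 (node 0 → node 1 → node 2), and the output A–B is taken across R2, so this is a voltage divider.
Series current: I = V1/(R1 + R2) = 9/(500 + 50) = 9/550 = 0.01636 A
V_R2 = I × R2 = V1 × R2/(R1 + R2) = 9 × 50/550 = 0.8182 V

Final answer: 0.8182 V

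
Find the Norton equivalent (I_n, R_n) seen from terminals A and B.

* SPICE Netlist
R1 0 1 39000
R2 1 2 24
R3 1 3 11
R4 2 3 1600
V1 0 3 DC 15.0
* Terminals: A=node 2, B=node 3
Find the Thévenin equivalent first; then I_n = V_th/R_th and R_n = R_th.
Step 1 — V_th is the open-circuit voltage V_A - V_B (nothing connected across the terminals).
Nodal analysis, taking node 3 as the 0 V reference.
Source V1 fixes V_0 = 15 V.
KCL at each unknown node (sum of currents leaving = 0; resistances in Ω):
  Node 1: (V_1 - 15)/39000 + (V_1 - V_2)/24 + (V_1 - 0)/11 = 0
  Node 2: (V_2 - V_1)/24 + (V_2 - 0)/1600 = 0
Collecting terms (coefficients in siemens):
  0.1326·V_1 - 0.04167·V_2 = 0.0003846
  0.04229·V_2 - 0.04167·V_1 = 0
Determinant D = (0.1326)(0.04229) - (-0.04167)(-0.04167) = 0.003872
V_1 = [(0.0003846)(0.04229) - (-0.04167)(0)]/D = 0.004201 V
V_2 = [(0.1326)(0) - (0.0003846)(-0.04167)]/D = 0.004139 V
V_th = V_2 - V_3 = 0.004139 - 0 = 0.004139 V
Step 2 — R_th: zero the source — replace V1 by a short circuit (node 3 merges into node 0) — and find the resistance seen between A (node 2) and B (node 0).
Reduce the network between node 2 (A) and node 0 (B) by series/parallel combination:
  Rp1 = R1 ‖ R3 (parallel, both between nodes 0 and 1) = 1/(1/39000 + 1/11) = 11 Ω
  Rs1 = R2 + Rp1 (series, joined only at node 1) = 24 + 11 = 35 Ω
  Rp2 = R4 ‖ Rs1 (parallel, both between nodes 0 and 2) = 1/(1/1600 + 1/35) = 34.25 Ω
R_th = 34.25 Ω
I_n = V_th/R_th = 0.004139/34.25 = 0.0001209 A, and R_n = R_th = 34.25 Ω

Final answer: I_n = 0.0001209 A, R_n = 34.25 Ω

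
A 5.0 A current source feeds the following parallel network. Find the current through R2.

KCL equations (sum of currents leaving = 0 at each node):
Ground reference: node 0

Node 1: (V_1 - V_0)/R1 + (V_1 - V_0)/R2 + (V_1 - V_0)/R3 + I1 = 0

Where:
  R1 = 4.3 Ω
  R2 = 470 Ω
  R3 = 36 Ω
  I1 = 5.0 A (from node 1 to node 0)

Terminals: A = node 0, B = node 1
All resistors sit directly between nodes 0 and 1, so they are in parallel and share one voltage V; the full source current 5 A splits among them.
1/R_par = 1/4.3 + 1/470 + 1/36 = 0.2625 S  =>  R_par = 3.81 Ω
V = I × R_par = 5 × 3.81 = 19.05 V
I_R2 = V/R2 = 19.05/470 = 0.04053 A

Final answer: 0.04053 A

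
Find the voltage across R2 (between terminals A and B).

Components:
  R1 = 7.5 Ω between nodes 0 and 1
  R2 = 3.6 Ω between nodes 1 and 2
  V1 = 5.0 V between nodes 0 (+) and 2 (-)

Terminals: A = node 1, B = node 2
R1 and R2 are in series across V1 (node 0 → node 1 → node 2), and the output A–B is taken across R2, so this is a voltage divider.
Series current: I = V1/(R1 + R2) = 5/(7.5 + 3.6) = 5/11.1 = 0.4505 A
V_R2 = I × R2 = V1 × R2/(R1 + R2) = 5 × 3.6/11.1 = 1.622 V

Final answer: 1.622 V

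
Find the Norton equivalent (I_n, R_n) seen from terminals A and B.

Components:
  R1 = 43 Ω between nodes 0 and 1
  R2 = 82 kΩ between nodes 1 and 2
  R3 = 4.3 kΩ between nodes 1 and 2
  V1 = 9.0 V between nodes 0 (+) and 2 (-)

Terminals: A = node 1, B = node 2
Find the Thévenin equivalent first; then I_n = V_th/R_th and R_n = R_th.
Step 1 — V_th is the open-circuit voltage V_A - V_B (nothing connected across the terminals).
Nodal analysis, taking node 2 as the 0 V reference.
Source V1 fixes V_0 = 9 V.
KCL at each unknown node (sum of currents leaving = 0; resistances in Ω):
  Node 1: (V_1 - 9)/43 + (V_1 - 0)/82000 + (V_1 - 0)/4300 = 0
Collecting terms: 0.0235 × V_1 = 0.2093  =>  V_1 = 8.906 V
V_th = V_1 - V_2 = 8.906 - 0 = 8.906 V
Step 2 — R_th: zero the source — replace V1 by a short circuit (node 2 merges into node 0) — and find the resistance seen between A (node 1) and B (node 0).
Reduce the network between node 1 (A) and node 0 (B) by series/parallel combination:
  Rp1 = R1 ‖ R2 ‖ R3 (parallel, all between nodes 0 and 1) = 1/(1/43 + 1/82000 + 1/4300) = 42.55 Ω
R_th = 42.55 Ω
I_n = V_th/R_th = 8.906/42.55 = 0.2093 A, and R_n = R_th = 42.55 Ω

Final answer: I_n = 0.2093 A, R_n = 42.55 Ω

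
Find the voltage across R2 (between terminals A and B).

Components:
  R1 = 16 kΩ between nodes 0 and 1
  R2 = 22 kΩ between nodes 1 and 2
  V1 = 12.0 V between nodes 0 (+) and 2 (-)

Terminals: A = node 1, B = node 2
R1 and R2 are in series across V1 (node 0 → node 1 → node 2), and the output A–B is taken across R2, so this is a voltage divider.
Series current: I = V1/(R1 + R2) = 12/(16000 + 22000) = 12/38000 = 0.0003158 A
V_R2 = I × R2 = V1 × R2/(R1 + R2) = 12 × 22000/38000 = 6.947 V

Final answer: 6.947 V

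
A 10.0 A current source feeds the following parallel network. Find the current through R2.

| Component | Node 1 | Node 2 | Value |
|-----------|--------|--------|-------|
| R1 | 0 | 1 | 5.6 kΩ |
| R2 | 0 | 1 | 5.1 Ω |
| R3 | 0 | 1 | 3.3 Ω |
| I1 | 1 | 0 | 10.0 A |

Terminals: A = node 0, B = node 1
All resistors sit directly between nodes 0 and 1, so they are in parallel and share one voltage V; the full source current 10 A splits among them.
1/R_par = 1/5600 + 1/5.1 + 1/3.3 = 0.4993 S  =>  R_par = 2.003 Ω
V = I × R_par = 10 × 2.003 = 20.03 V
I_R2 = V/R2 = 20.03/5.1 = 3.927 A

Final answer: 3.927 A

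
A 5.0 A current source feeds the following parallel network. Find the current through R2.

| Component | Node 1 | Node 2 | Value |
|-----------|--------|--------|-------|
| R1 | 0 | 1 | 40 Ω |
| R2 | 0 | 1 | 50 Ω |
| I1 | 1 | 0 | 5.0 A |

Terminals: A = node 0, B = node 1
All resistors sit directly between nodes 0 and 1, so they are in parallel and share one voltage V; the full source current 5 A splits among them.
1/R_par = 1/40 + 1/50 = 0.045 S  =>  R_par = 22.22 Ω
V = I × R_par = 5 × 22.22 = 111.1 V
I_R2 = V/R2 = 111.1/50 = 2.222 A

Final answer: 2.222 A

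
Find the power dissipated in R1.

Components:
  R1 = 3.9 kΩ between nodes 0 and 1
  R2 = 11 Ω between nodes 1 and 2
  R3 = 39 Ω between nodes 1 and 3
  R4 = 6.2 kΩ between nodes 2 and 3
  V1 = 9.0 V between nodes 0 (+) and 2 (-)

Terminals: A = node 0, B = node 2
Nodal analysis, taking node 2 as the 0 V reference.
Source V1 fixes V_0 = 9 V.
KCL at each unknown node (sum of currents leaving = 0; resistances in Ω):
  Node 1: (V_1 - 9)/3900 + (V_1 - 0)/11 + (V_1 - V_3)/39 = 0
  Node 3: (V_3 - V_1)/39 + (V_3 - 0)/6200 = 0
Collecting terms (coefficients in siemens):
  0.1168·V_1 - 0.02564·V_3 = 0.002308
  0.0258·V_3 - 0.02564·V_1 = 0
Determinant D = (0.1168)(0.0258) - (-0.02564)(-0.02564) = 0.002356
V_1 = [(0.002308)(0.0258) - (-0.02564)(0)]/D = 0.02527 V
V_3 = [(0.1168)(0) - (0.002308)(-0.02564)]/D = 0.02511 V
I_R1 = (V_0 - V_1)/R1 = (9 - 0.02527)/3900 = 0.002301 A
P_R1 = I_R1² × R1 = (0.002301)² × 3900 = 0.02065 W

Final answer: 0.02065 W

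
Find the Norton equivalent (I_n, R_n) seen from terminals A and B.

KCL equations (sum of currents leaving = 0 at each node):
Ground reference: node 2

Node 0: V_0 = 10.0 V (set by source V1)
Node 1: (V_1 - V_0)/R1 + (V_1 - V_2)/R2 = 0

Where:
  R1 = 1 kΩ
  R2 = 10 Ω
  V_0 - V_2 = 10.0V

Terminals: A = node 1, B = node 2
Find the Thévenin equivalent first; then I_n = V_th/R_th and R_n = R_th.
Step 1 — V_th is the open-circuit voltage V_A - V_B (nothing connected across the terminals).
Nodal analysis, taking node 2 as the 0 V reference.
Source V1 fixes V_0 = 10 V.
KCL at each unknown node (sum of currents leaving = 0; resistances in Ω):
  Node 1: (V_1 - 10)/1000 + (V_1 - 0)/10 = 0
Collecting terms: 0.101 × V_1 = 0.01  =>  V_1 = 0.09901 V
V_th = V_1 - V_2 = 0.09901 - 0 = 0.09901 V
Step 2 — R_th: zero the source — replace V1 by a short circuit (node 2 merges into node 0) — and find the resistance seen between A (node 1) and B (node 0).
Reduce the network between node 1 (A) and node 0 (B) by series/parallel combination:
  Rp1 = R1 ‖ R2 (parallel, both between nodes 0 and 1) = 1/(1/1000 + 1/10) = 9.901 Ω
R_th = 9.901 Ω
I_n = V_th/R_th = 0.09901/9.901 = 0.01 A, and R_n = R_th = 9.901 Ω

Final answer: I_n = 0.01 A, R_n = 9.901 Ω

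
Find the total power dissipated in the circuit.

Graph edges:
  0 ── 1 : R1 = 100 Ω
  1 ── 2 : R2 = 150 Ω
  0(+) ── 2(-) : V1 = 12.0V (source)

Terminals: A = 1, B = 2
Nodal analysis, taking node 2 as the 0 V reference.
Source V1 fixes V_0 = 12 V.
KCL at each unknown node (sum of currents leaving = 0; resistances in Ω):
  Node 1: (V_1 - 12)/100 + (V_1 - 0)/150 = 0
Collecting terms: 0.01667 × V_1 = 0.12  =>  V_1 = 7.2 V
Power in each resistor, P = (ΔV)²/R:
  P_R1 = (12 - 7.2)²/100 = 0.2304 W
  P_R2 = (7.2 - 0)²/150 = 0.3456 W
P_total = P_R1 + P_R2 = 0.576 W

Final answer: 0.576 W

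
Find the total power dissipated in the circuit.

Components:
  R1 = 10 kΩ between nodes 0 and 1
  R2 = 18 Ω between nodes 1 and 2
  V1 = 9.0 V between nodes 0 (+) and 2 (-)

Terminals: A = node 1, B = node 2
Nodal analysis, taking node 2 as the 0 V reference.
Source V1 fixes V_0 = 9 V.
KCL at each unknown node (sum of currents leaving = 0; resistances in Ω):
  Node 1: (V_1 - 9)/10000 + (V_1 - 0)/18 = 0
Collecting terms: 0.05566 × V_1 = 0.0009  =>  V_1 = 0.01617 V
Power in each resistor, P = (ΔV)²/R:
  P_R1 = (9 - 0.01617)²/10000 = 0.008071 W
  P_R2 = (0.01617 - 0)²/18 = 0.00001453 W
P_total = P_R1 + P_R2 = 0.008085 W

Final answer: 0.008085 W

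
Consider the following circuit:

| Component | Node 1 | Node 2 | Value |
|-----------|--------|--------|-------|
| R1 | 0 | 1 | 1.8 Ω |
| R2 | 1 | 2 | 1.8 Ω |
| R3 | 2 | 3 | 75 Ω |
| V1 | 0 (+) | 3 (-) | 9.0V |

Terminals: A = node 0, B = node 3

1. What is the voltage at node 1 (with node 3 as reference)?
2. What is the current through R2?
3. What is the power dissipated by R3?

Nodal analysis, taking node 3 as the 0 V reference.
Source V1 fixes V_0 = 9 V.
KCL at each unknown node (sum of currents leaving = 0; resistances in Ω):
  Node 1: (V_1 - 9)/1.8 + (V_1 - V_2)/1.8 = 0
  Node 2: (V_2 - V_1)/1.8 + (V_2 - 0)/75 = 0
Collecting terms (coefficients in siemens):
  1.111·V_1 - 0.5556·V_2 = 5
  0.5689·V_2 - 0.5556·V_1 = 0
Determinant D = (1.111)(0.5689) - (-0.5556)(-0.5556) = 0.3235
V_1 = [(5)(0.5689) - (-0.5556)(0)]/D = 8.794 V
V_2 = [(1.111)(0) - (5)(-0.5556)]/D = 8.588 V
Part 1:
  Read off the nodal solution: V_1 = 8.794 V
Part 2:
  I_R2 = (V_1 - V_2)/R2 = (8.794 - 8.588)/1.8 = 0.1145 A
  Magnitude: I_R2 = 0.1145 A
Part 3:
  I_R3 = (V_2 - V_3)/R3 = (8.588 - 0)/75 = 0.1145 A
  P_R3 = I_R3² × R3 = (0.1145)² × 75 = 0.9833 W

Final answers:
1. V_1 = 8.794 V
2. I_R2 = 0.1145 A
3. P_R3 = 0.9833 W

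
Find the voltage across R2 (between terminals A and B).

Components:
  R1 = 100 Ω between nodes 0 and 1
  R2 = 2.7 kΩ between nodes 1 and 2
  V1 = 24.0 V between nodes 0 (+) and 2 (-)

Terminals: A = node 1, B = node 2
R1 and R2 are in series across V1 (node 0 → node 1 → node 2), and the output A–B is taken across R2, so this is a voltage divider.
Series current: I = V1/(R1 + R2) = 24/(100 + 2700) = 24/2800 = 0.008571 A
V_R2 = I × R2 = V1 × R2/(R1 + R2) = 24 × 2700/2800 = 23.14 V

Final answer: 23.14 V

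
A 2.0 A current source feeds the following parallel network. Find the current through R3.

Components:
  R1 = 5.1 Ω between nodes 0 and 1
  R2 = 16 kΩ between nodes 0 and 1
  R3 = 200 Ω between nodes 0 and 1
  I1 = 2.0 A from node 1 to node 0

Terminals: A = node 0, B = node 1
All resistors sit directly between nodes 0 and 1, so they are in parallel and share one voltage V; the full source current 2 A splits among them.
1/R_par = 1/5.1 + 1/16000 + 1/200 = 0.2011 S  =>  R_par = 4.972 Ω
V = I × R_par = 2 × 4.972 = 9.943 V
I_R3 = V/R3 = 9.943/200 = 0.04972 A

Final answer: 0.04972 A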